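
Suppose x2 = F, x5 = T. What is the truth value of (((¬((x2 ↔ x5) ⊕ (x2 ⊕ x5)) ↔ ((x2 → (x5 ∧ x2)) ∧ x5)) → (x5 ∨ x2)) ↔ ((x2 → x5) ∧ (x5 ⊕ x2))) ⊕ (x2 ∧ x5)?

T

x2 ↔ x5 = F ↔ T = F
x2 ⊕ x5 = F ⊕ T = T
(x2 ↔ x5) ⊕ (x2 ⊕ x5) = F ⊕ T = T
¬((x2 ↔ x5) ⊕ (x2 ⊕ x5)) = ¬T = F
x5 ∧ x2 = T ∧ F = F
x2 → (x5 ∧ x2) = F → F = T
(x2 → (x5 ∧ x2)) ∧ x5 = T ∧ T = T
¬((x2 ↔ x5) ⊕ (x2 ⊕ x5)) ↔ ((x2 → (x5 ∧ x2)) ∧ x5) = F ↔ T = F
x5 ∨ x2 = T ∨ F = T
(¬((x2 ↔ x5) ⊕ (x2 ⊕ x5)) ↔ ((x2 → (x5 ∧ x2)) ∧ x5)) → (x5 ∨ x2) = F → T = T
x2 → x5 = F → T = T
x5 ⊕ x2 = T ⊕ F = T
(x2 → x5) ∧ (x5 ⊕ x2) = T ∧ T = T
((¬((x2 ↔ x5) ⊕ (x2 ⊕ x5)) ↔ ((x2 → (x5 ∧ x2)) ∧ x5)) → (x5 ∨ x2)) ↔ ((x2 → x5) ∧ (x5 ⊕ x2)) = T ↔ T = T
x2 ∧ x5 = F ∧ T = F
(((¬((x2 ↔ x5) ⊕ (x2 ⊕ x5)) ↔ ((x2 → (x5 ∧ x2)) ∧ x5)) → (x5 ∨ x2)) ↔ ((x2 → x5) ∧ (x5 ⊕ x2))) ⊕ (x2 ∧ x5) = T ⊕ F = T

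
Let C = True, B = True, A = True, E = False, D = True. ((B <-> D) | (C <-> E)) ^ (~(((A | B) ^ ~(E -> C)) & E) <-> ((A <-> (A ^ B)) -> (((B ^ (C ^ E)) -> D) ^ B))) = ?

False

Substituting C=True, B=True, A=True, E=False, D=True:
B <-> D = True <-> True = True
C <-> E = True <-> False = False
(B <-> D) | (C <-> E) = True | False = True
A | B = True | True = True
E -> C = False -> True = True
~(E -> C) = ~True = False
(A | B) ^ ~(E -> C) = True ^ False = True
((A | B) ^ ~(E -> C)) & E = True & False = False
~(((A | B) ^ ~(E -> C)) & E) = ~False = True
A ^ B = True ^ True = False
A <-> (A ^ B) = True <-> False = False
C ^ E = True ^ False = True
B ^ (C ^ E) = True ^ True = False
(B ^ (C ^ E)) -> D = False -> True = True
((B ^ (C ^ E)) -> D) ^ B = True ^ True = False
(A <-> (A ^ B)) -> (((B ^ (C ^ E)) -> D) ^ B) = False -> False = True
~(((A | B) ^ ~(E -> C)) & E) <-> ((A <-> (A ^ B)) -> (((B ^ (C ^ E)) -> D) ^ B)) = True <-> True = True
((B <-> D) | (C <-> E)) ^ (~(((A | B) ^ ~(E -> C)) & E) <-> ((A <-> (A ^ B)) -> (((B ^ (C ^ E)) -> D) ^ B))) = True ^ True = False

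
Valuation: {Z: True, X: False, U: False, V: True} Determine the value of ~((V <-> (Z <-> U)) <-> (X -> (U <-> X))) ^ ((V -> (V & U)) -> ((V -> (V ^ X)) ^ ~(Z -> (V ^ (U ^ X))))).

False

Z <-> U = True <-> False = False
V <-> (Z <-> U) = True <-> False = False
U <-> X = False <-> False = True
X -> (U <-> X) = False -> True = True
(V <-> (Z <-> U)) <-> (X -> (U <-> X)) = False <-> True = False
~((V <-> (Z <-> U)) <-> (X -> (U <-> X))) = ~False = True
V & U = True & False = False
V -> (V & U) = True -> False = False
V ^ X = True ^ False = True
V -> (V ^ X) = True -> True = True
U ^ X = False ^ False = False
V ^ (U ^ X) = True ^ False = True
Z -> (V ^ (U ^ X)) = True -> True = True
~(Z -> (V ^ (U ^ X))) = ~True = False
(V -> (V ^ X)) ^ ~(Z -> (V ^ (U ^ X))) = True ^ False = True
(V -> (V & U)) -> ((V -> (V ^ X)) ^ ~(Z -> (V ^ (U ^ X)))) = False -> True = True
~((V <-> (Z <-> U)) <-> (X -> (U <-> X))) ^ ((V -> (V & U)) -> ((V -> (V ^ X)) ^ ~(Z -> (V ^ (U ^ X))))) = True ^ True = False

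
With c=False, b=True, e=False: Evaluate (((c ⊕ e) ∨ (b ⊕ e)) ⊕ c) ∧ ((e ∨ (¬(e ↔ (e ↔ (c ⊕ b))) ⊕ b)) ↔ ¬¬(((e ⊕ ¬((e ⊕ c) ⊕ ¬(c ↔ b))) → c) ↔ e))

c ⊕ e = False ⊕ False = False
b ⊕ e = True ⊕ False = True
(c ⊕ e) ∨ (b ⊕ e) = False ∨ True = True
((c ⊕ e) ∨ (b ⊕ e)) ⊕ c = True ⊕ False = True
c ⊕ b = False ⊕ True = True
e ↔ (c ⊕ b) = False ↔ True = False
e ↔ (e ↔ (c ⊕ b)) = False ↔ False = True
¬(e ↔ (e ↔ (c ⊕ b))) = ¬True = False
¬(e ↔ (e ↔ (c ⊕ b))) ⊕ b = False ⊕ True = True
e ∨ (¬(e ↔ (e ↔ (c ⊕ b))) ⊕ b) = False ∨ True = True
e ⊕ c = False ⊕ False = False
c ↔ b = False ↔ True = False
¬(c ↔ b) = ¬False = True
(e ⊕ c) ⊕ ¬(c ↔ b) = False ⊕ True = True
¬((e ⊕ c) ⊕ ¬(c ↔ b)) = ¬True = False
e ⊕ ¬((e ⊕ c) ⊕ ¬(c ↔ b)) = False ⊕ False = False
(e ⊕ ¬((e ⊕ c) ⊕ ¬(c ↔ b))) → c = False → False = True
((e ⊕ ¬((e ⊕ c) ⊕ ¬(c ↔ b))) → c) ↔ e = True ↔ False = False
¬(((e ⊕ ¬((e ⊕ c) ⊕ ¬(c ↔ b))) → c) ↔ e) = ¬False = True
¬¬(((e ⊕ ¬((e ⊕ c) ⊕ ¬(c ↔ b))) → c) ↔ e) = ¬True = False
(e ∨ (¬(e ↔ (e ↔ (c ⊕ b))) ⊕ b)) ↔ ¬¬(((e ⊕ ¬((e ⊕ c) ⊕ ¬(c ↔ b))) → c) ↔ e) = True ↔ False = False
(((c ⊕ e) ∨ (b ⊕ e)) ⊕ c) ∧ ((e ∨ (¬(e ↔ (e ↔ (c ⊕ b))) ⊕ b)) ↔ ¬¬(((e ⊕ ¬((e ⊕ c) ⊕ ¬(c ↔ b))) → c) ↔ e)) = True ∧ False = False

False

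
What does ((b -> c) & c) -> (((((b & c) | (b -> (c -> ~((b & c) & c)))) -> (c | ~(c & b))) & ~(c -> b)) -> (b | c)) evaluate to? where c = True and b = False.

Substituting c=True, b=False:
b -> c = False -> True = True
(b -> c) & c = True & True = True
b & c = False & True = False
b & c = False & True = False
(b & c) & c = False & True = False
~((b & c) & c) = ~False = True
c -> ~((b & c) & c) = True -> True = True
b -> (c -> ~((b & c) & c)) = False -> True = True
(b & c) | (b -> (c -> ~((b & c) & c))) = False | True = True
c & b = True & False = False
~(c & b) = ~False = True
c | ~(c & b) = True | True = True
((b & c) | (b -> (c -> ~((b & c) & c)))) -> (c | ~(c & b)) = True -> True = True
c -> b = True -> False = False
~(c -> b) = ~False = True
(((b & c) | (b -> (c -> ~((b & c) & c)))) -> (c | ~(c & b))) & ~(c -> b) = True & True = True
b | c = False | True = True
((((b & c) | (b -> (c -> ~((b & c) & c)))) -> (c | ~(c & b))) & ~(c -> b)) -> (b | c) = True -> True = True
((b -> c) & c) -> (((((b & c) | (b -> (c -> ~((b & c) & c)))) -> (c | ~(c & b))) & ~(c -> b)) -> (b | c)) = True -> True = True

True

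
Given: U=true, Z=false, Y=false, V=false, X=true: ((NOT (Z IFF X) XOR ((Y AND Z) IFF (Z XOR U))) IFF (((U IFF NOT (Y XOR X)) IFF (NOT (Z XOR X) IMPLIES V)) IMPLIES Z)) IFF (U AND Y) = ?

Z IFF X = false IFF true = false
NOT (Z IFF X) = NOT false = true
Y AND Z = false AND false = false
Z XOR U = false XOR true = true
(Y AND Z) IFF (Z XOR U) = false IFF true = false
NOT (Z IFF X) XOR ((Y AND Z) IFF (Z XOR U)) = true XOR false = true
Y XOR X = false XOR true = true
NOT (Y XOR X) = NOT true = false
U IFF NOT (Y XOR X) = true IFF false = false
Z XOR X = false XOR true = true
NOT (Z XOR X) = NOT true = false
NOT (Z XOR X) IMPLIES V = false IMPLIES false = true
(U IFF NOT (Y XOR X)) IFF (NOT (Z XOR X) IMPLIES V) = false IFF true = false
((U IFF NOT (Y XOR X)) IFF (NOT (Z XOR X) IMPLIES V)) IMPLIES Z = false IMPLIES false = true
(NOT (Z IFF X) XOR ((Y AND Z) IFF (Z XOR U))) IFF (((U IFF NOT (Y XOR X)) IFF (NOT (Z XOR X) IMPLIES V)) IMPLIES Z) = true IFF true = true
U AND Y = true AND false = false
((NOT (Z IFF X) XOR ((Y AND Z) IFF (Z XOR U))) IFF (((U IFF NOT (Y XOR X)) IFF (NOT (Z XOR X) IMPLIES V)) IMPLIES Z)) IFF (U AND Y) = true IFF false = false

false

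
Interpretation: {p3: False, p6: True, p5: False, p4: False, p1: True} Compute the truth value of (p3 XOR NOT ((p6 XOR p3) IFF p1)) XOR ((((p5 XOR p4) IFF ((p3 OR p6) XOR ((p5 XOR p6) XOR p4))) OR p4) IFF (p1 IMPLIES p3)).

p6 XOR p3 = True XOR False = True
(p6 XOR p3) IFF p1 = True IFF True = True
NOT ((p6 XOR p3) IFF p1) = NOT True = False
p3 XOR NOT ((p6 XOR p3) IFF p1) = False XOR False = False
p5 XOR p4 = False XOR False = False
p3 OR p6 = False OR True = True
p5 XOR p6 = False XOR True = True
(p5 XOR p6) XOR p4 = True XOR False = True
(p3 OR p6) XOR ((p5 XOR p6) XOR p4) = True XOR True = False
(p5 XOR p4) IFF ((p3 OR p6) XOR ((p5 XOR p6) XOR p4)) = False IFF False = True
((p5 XOR p4) IFF ((p3 OR p6) XOR ((p5 XOR p6) XOR p4))) OR p4 = True OR False = True
p1 IMPLIES p3 = True IMPLIES False = False
(((p5 XOR p4) IFF ((p3 OR p6) XOR ((p5 XOR p6) XOR p4))) OR p4) IFF (p1 IMPLIES p3) = True IFF False = False
(p3 XOR NOT ((p6 XOR p3) IFF p1)) XOR ((((p5 XOR p4) IFF ((p3 OR p6) XOR ((p5 XOR p6) XOR p4))) OR p4) IFF (p1 IMPLIES p3)) = False XOR False = False

False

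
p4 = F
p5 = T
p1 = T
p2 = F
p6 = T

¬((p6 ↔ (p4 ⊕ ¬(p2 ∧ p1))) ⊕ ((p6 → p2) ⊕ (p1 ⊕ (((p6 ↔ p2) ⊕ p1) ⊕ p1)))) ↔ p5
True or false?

p2 ∧ p1 = F ∧ T = F
¬(p2 ∧ p1) = ¬F = T
p4 ⊕ ¬(p2 ∧ p1) = F ⊕ T = T
p6 ↔ (p4 ⊕ ¬(p2 ∧ p1)) = T ↔ T = T
p6 → p2 = T → F = F
p6 ↔ p2 = T ↔ F = F
(p6 ↔ p2) ⊕ p1 = F ⊕ T = T
((p6 ↔ p2) ⊕ p1) ⊕ p1 = T ⊕ T = F
p1 ⊕ (((p6 ↔ p2) ⊕ p1) ⊕ p1) = T ⊕ F = T
(p6 → p2) ⊕ (p1 ⊕ (((p6 ↔ p2) ⊕ p1) ⊕ p1)) = F ⊕ T = T
(p6 ↔ (p4 ⊕ ¬(p2 ∧ p1))) ⊕ ((p6 → p2) ⊕ (p1 ⊕ (((p6 ↔ p2) ⊕ p1) ⊕ p1))) = T ⊕ T = F
¬((p6 ↔ (p4 ⊕ ¬(p2 ∧ p1))) ⊕ ((p6 → p2) ⊕ (p1 ⊕ (((p6 ↔ p2) ⊕ p1) ⊕ p1)))) = ¬F = T
¬((p6 ↔ (p4 ⊕ ¬(p2 ∧ p1))) ⊕ ((p6 → p2) ⊕ (p1 ⊕ (((p6 ↔ p2) ⊕ p1) ⊕ p1)))) ↔ p5 = T ↔ T = T

T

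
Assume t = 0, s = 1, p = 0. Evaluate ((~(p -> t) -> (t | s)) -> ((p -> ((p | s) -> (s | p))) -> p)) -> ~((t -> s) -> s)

p -> t = 0 -> 0 = 1
~(p -> t) = ~1 = 0
t | s = 0 | 1 = 1
~(p -> t) -> (t | s) = 0 -> 1 = 1
p | s = 0 | 1 = 1
s | p = 1 | 0 = 1
(p | s) -> (s | p) = 1 -> 1 = 1
p -> ((p | s) -> (s | p)) = 0 -> 1 = 1
(p -> ((p | s) -> (s | p))) -> p = 1 -> 0 = 0
(~(p -> t) -> (t | s)) -> ((p -> ((p | s) -> (s | p))) -> p) = 1 -> 0 = 0
t -> s = 0 -> 1 = 1
(t -> s) -> s = 1 -> 1 = 1
~((t -> s) -> s) = ~1 = 0
((~(p -> t) -> (t | s)) -> ((p -> ((p | s) -> (s | p))) -> p)) -> ~((t -> s) -> s) = 0 -> 0 = 1

1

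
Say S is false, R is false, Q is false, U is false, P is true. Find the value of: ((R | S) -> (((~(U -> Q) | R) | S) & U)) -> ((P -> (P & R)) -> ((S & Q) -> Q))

R | S = False | False = False
U -> Q = False -> False = True
~(U -> Q) = ~True = False
~(U -> Q) | R = False | False = False
(~(U -> Q) | R) | S = False | False = False
((~(U -> Q) | R) | S) & U = False & False = False
(R | S) -> (((~(U -> Q) | R) | S) & U) = False -> False = True
P & R = True & False = False
P -> (P & R) = True -> False = False
S & Q = False & False = False
(S & Q) -> Q = False -> False = True
(P -> (P & R)) -> ((S & Q) -> Q) = False -> True = True
((R | S) -> (((~(U -> Q) | R) | S) & U)) -> ((P -> (P & R)) -> ((S & Q) -> Q)) = True -> True = True

True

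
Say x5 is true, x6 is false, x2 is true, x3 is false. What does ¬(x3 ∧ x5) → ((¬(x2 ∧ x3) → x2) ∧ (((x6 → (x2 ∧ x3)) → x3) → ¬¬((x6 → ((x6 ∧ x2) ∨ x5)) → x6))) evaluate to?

T

x3 ∧ x5 = F ∧ T = F
¬(x3 ∧ x5) = ¬F = T
x2 ∧ x3 = T ∧ F = F
¬(x2 ∧ x3) = ¬F = T
¬(x2 ∧ x3) → x2 = T → T = T
x2 ∧ x3 = T ∧ F = F
x6 → (x2 ∧ x3) = F → F = T
(x6 → (x2 ∧ x3)) → x3 = T → F = F
x6 ∧ x2 = F ∧ T = F
(x6 ∧ x2) ∨ x5 = F ∨ T = T
x6 → ((x6 ∧ x2) ∨ x5) = F → T = T
(x6 → ((x6 ∧ x2) ∨ x5)) → x6 = T → F = F
¬((x6 → ((x6 ∧ x2) ∨ x5)) → x6) = ¬F = T
¬¬((x6 → ((x6 ∧ x2) ∨ x5)) → x6) = ¬T = F
((x6 → (x2 ∧ x3)) → x3) → ¬¬((x6 → ((x6 ∧ x2) ∨ x5)) → x6) = F → F = T
(¬(x2 ∧ x3) → x2) ∧ (((x6 → (x2 ∧ x3)) → x3) → ¬¬((x6 → ((x6 ∧ x2) ∨ x5)) → x6)) = T ∧ T = T
¬(x3 ∧ x5) → ((¬(x2 ∧ x3) → x2) ∧ (((x6 → (x2 ∧ x3)) → x3) → ¬¬((x6 → ((x6 ∧ x2) ∨ x5)) → x6))) = T → T = T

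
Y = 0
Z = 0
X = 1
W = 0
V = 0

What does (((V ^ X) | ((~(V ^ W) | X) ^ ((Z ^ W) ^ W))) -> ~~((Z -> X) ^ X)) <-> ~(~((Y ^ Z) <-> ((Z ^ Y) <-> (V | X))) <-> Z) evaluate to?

V ^ X = 0 ^ 1 = 1
V ^ W = 0 ^ 0 = 0
~(V ^ W) = ~0 = 1
~(V ^ W) | X = 1 | 1 = 1
Z ^ W = 0 ^ 0 = 0
(Z ^ W) ^ W = 0 ^ 0 = 0
(~(V ^ W) | X) ^ ((Z ^ W) ^ W) = 1 ^ 0 = 1
(V ^ X) | ((~(V ^ W) | X) ^ ((Z ^ W) ^ W)) = 1 | 1 = 1
Z -> X = 0 -> 1 = 1
(Z -> X) ^ X = 1 ^ 1 = 0
~((Z -> X) ^ X) = ~0 = 1
~~((Z -> X) ^ X) = ~1 = 0
((V ^ X) | ((~(V ^ W) | X) ^ ((Z ^ W) ^ W))) -> ~~((Z -> X) ^ X) = 1 -> 0 = 0
Y ^ Z = 0 ^ 0 = 0
Z ^ Y = 0 ^ 0 = 0
V | X = 0 | 1 = 1
(Z ^ Y) <-> (V | X) = 0 <-> 1 = 0
(Y ^ Z) <-> ((Z ^ Y) <-> (V | X)) = 0 <-> 0 = 1
~((Y ^ Z) <-> ((Z ^ Y) <-> (V | X))) = ~1 = 0
~((Y ^ Z) <-> ((Z ^ Y) <-> (V | X))) <-> Z = 0 <-> 0 = 1
~(~((Y ^ Z) <-> ((Z ^ Y) <-> (V | X))) <-> Z) = ~1 = 0
(((V ^ X) | ((~(V ^ W) | X) ^ ((Z ^ W) ^ W))) -> ~~((Z -> X) ^ X)) <-> ~(~((Y ^ Z) <-> ((Z ^ Y) <-> (V | X))) <-> Z) = 0 <-> 0 = 1

1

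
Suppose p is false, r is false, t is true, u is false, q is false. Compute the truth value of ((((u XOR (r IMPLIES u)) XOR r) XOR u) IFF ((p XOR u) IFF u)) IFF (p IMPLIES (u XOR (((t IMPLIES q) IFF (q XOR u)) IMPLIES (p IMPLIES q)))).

true

r IMPLIES u = false IMPLIES false = true
u XOR (r IMPLIES u) = false XOR true = true
(u XOR (r IMPLIES u)) XOR r = true XOR false = true
((u XOR (r IMPLIES u)) XOR r) XOR u = true XOR false = true
p XOR u = false XOR false = false
(p XOR u) IFF u = false IFF false = true
(((u XOR (r IMPLIES u)) XOR r) XOR u) IFF ((p XOR u) IFF u) = true IFF true = true
t IMPLIES q = true IMPLIES false = false
q XOR u = false XOR false = false
(t IMPLIES q) IFF (q XOR u) = false IFF false = true
p IMPLIES q = false IMPLIES false = true
((t IMPLIES q) IFF (q XOR u)) IMPLIES (p IMPLIES q) = true IMPLIES true = true
u XOR (((t IMPLIES q) IFF (q XOR u)) IMPLIES (p IMPLIES q)) = false XOR true = true
p IMPLIES (u XOR (((t IMPLIES q) IFF (q XOR u)) IMPLIES (p IMPLIES q))) = false IMPLIES true = true
((((u XOR (r IMPLIES u)) XOR r) XOR u) IFF ((p XOR u) IFF u)) IFF (p IMPLIES (u XOR (((t IMPLIES q) IFF (q XOR u)) IMPLIES (p IMPLIES q)))) = true IFF true = true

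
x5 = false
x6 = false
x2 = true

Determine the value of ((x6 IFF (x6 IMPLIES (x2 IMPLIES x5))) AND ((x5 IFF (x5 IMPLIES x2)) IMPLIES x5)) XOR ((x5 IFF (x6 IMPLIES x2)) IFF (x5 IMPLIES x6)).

x2 IMPLIES x5 = true IMPLIES false = false
x6 IMPLIES (x2 IMPLIES x5) = false IMPLIES false = true
x6 IFF (x6 IMPLIES (x2 IMPLIES x5)) = false IFF true = false
x5 IMPLIES x2 = false IMPLIES true = true
x5 IFF (x5 IMPLIES x2) = false IFF true = false
(x5 IFF (x5 IMPLIES x2)) IMPLIES x5 = false IMPLIES false = true
(x6 IFF (x6 IMPLIES (x2 IMPLIES x5))) AND ((x5 IFF (x5 IMPLIES x2)) IMPLIES x5) = false AND true = false
x6 IMPLIES x2 = false IMPLIES true = true
x5 IFF (x6 IMPLIES x2) = false IFF true = false
x5 IMPLIES x6 = false IMPLIES false = true
(x5 IFF (x6 IMPLIES x2)) IFF (x5 IMPLIES x6) = false IFF true = false
((x6 IFF (x6 IMPLIES (x2 IMPLIES x5))) AND ((x5 IFF (x5 IMPLIES x2)) IMPLIES x5)) XOR ((x5 IFF (x6 IMPLIES x2)) IFF (x5 IMPLIES x6)) = false XOR false = false

false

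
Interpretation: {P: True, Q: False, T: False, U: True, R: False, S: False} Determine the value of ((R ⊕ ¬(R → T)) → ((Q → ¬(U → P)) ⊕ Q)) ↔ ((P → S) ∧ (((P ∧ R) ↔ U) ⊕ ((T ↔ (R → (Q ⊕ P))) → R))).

False

R → T = False → False = True
¬(R → T) = ¬True = False
R ⊕ ¬(R → T) = False ⊕ False = False
U → P = True → True = True
¬(U → P) = ¬True = False
Q → ¬(U → P) = False → False = True
(Q → ¬(U → P)) ⊕ Q = True ⊕ False = True
(R ⊕ ¬(R → T)) → ((Q → ¬(U → P)) ⊕ Q) = False → True = True
P → S = True → False = False
P ∧ R = True ∧ False = False
(P ∧ R) ↔ U = False ↔ True = False
Q ⊕ P = False ⊕ True = True
R → (Q ⊕ P) = False → True = True
T ↔ (R → (Q ⊕ P)) = False ↔ True = False
(T ↔ (R → (Q ⊕ P))) → R = False → False = True
((P ∧ R) ↔ U) ⊕ ((T ↔ (R → (Q ⊕ P))) → R) = False ⊕ True = True
(P → S) ∧ (((P ∧ R) ↔ U) ⊕ ((T ↔ (R → (Q ⊕ P))) → R)) = False ∧ True = False
((R ⊕ ¬(R → T)) → ((Q → ¬(U → P)) ⊕ Q)) ↔ ((P → S) ∧ (((P ∧ R) ↔ U) ⊕ ((T ↔ (R → (Q ⊕ P))) → R))) = True ↔ False = False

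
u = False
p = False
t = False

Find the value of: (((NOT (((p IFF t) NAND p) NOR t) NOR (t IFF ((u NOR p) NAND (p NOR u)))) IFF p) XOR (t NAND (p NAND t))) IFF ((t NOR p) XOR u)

p IFF t = False IFF False = True
(p IFF t) NAND p = True NAND False = True
((p IFF t) NAND p) NOR t = True NOR False = False
NOT (((p IFF t) NAND p) NOR t) = NOT False = True
u NOR p = False NOR False = True
p NOR u = False NOR False = True
(u NOR p) NAND (p NOR u) = True NAND True = False
t IFF ((u NOR p) NAND (p NOR u)) = False IFF False = True
NOT (((p IFF t) NAND p) NOR t) NOR (t IFF ((u NOR p) NAND (p NOR u))) = True NOR True = False
(NOT (((p IFF t) NAND p) NOR t) NOR (t IFF ((u NOR p) NAND (p NOR u)))) IFF p = False IFF False = True
p NAND t = False NAND False = True
t NAND (p NAND t) = False NAND True = True
((NOT (((p IFF t) NAND p) NOR t) NOR (t IFF ((u NOR p) NAND (p NOR u)))) IFF p) XOR (t NAND (p NAND t)) = True XOR True = False
t NOR p = False NOR False = True
(t NOR p) XOR u = True XOR False = True
(((NOT (((p IFF t) NAND p) NOR t) NOR (t IFF ((u NOR p) NAND (p NOR u)))) IFF p) XOR (t NAND (p NAND t))) IFF ((t NOR p) XOR u) = False IFF True = False

False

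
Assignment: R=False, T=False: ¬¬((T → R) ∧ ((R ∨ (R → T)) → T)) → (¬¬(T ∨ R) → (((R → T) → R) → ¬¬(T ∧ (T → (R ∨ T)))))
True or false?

T → R = False → False = True
R → T = False → False = True
R ∨ (R → T) = False ∨ True = True
(R ∨ (R → T)) → T = True → False = False
(T → R) ∧ ((R ∨ (R → T)) → T) = True ∧ False = False
¬((T → R) ∧ ((R ∨ (R → T)) → T)) = ¬False = True
¬¬((T → R) ∧ ((R ∨ (R → T)) → T)) = ¬True = False
T ∨ R = False ∨ False = False
¬(T ∨ R) = ¬False = True
¬¬(T ∨ R) = ¬True = False
R → T = False → False = True
(R → T) → R = True → False = False
R ∨ T = False ∨ False = False
T → (R ∨ T) = False → False = True
T ∧ (T → (R ∨ T)) = False ∧ True = False
¬(T ∧ (T → (R ∨ T))) = ¬False = True
¬¬(T ∧ (T → (R ∨ T))) = ¬True = False
((R → T) → R) → ¬¬(T ∧ (T → (R ∨ T))) = False → False = True
¬¬(T ∨ R) → (((R → T) → R) → ¬¬(T ∧ (T → (R ∨ T)))) = False → True = True
¬¬((T → R) ∧ ((R ∨ (R → T)) → T)) → (¬¬(T ∨ R) → (((R → T) → R) → ¬¬(T ∧ (T → (R ∨ T))))) = False → True = True

True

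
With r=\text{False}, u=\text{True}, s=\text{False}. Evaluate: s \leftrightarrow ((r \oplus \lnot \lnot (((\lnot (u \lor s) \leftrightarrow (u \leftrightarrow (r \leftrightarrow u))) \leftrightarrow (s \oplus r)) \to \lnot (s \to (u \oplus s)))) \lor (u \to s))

u \lor s = \text{True} \lor \text{False} = \text{True}
\lnot (u \lor s) = \lnot \text{True} = \text{False}
r \leftrightarrow u = \text{False} \leftrightarrow \text{True} = \text{False}
u \leftrightarrow (r \leftrightarrow u) = \text{True} \leftrightarrow \text{False} = \text{False}
\lnot (u \lor s) \leftrightarrow (u \leftrightarrow (r \leftrightarrow u)) = \text{False} \leftrightarrow \text{False} = \text{True}
s \oplus r = \text{False} \oplus \text{False} = \text{False}
(\lnot (u \lor s) \leftrightarrow (u \leftrightarrow (r \leftrightarrow u))) \leftrightarrow (s \oplus r) = \text{True} \leftrightarrow \text{False} = \text{False}
u \oplus s = \text{True} \oplus \text{False} = \text{True}
s \to (u \oplus s) = \text{False} \to \text{True} = \text{True}
\lnot (s \to (u \oplus s)) = \lnot \text{True} = \text{False}
((\lnot (u \lor s) \leftrightarrow (u \leftrightarrow (r \leftrightarrow u))) \leftrightarrow (s \oplus r)) \to \lnot (s \to (u \oplus s)) = \text{False} \to \text{False} = \text{True}
\lnot (((\lnot (u \lor s) \leftrightarrow (u \leftrightarrow (r \leftrightarrow u))) \leftrightarrow (s \oplus r)) \to \lnot (s \to (u \oplus s))) = \lnot \text{True} = \text{False}
\lnot \lnot (((\lnot (u \lor s) \leftrightarrow (u \leftrightarrow (r \leftrightarrow u))) \leftrightarrow (s \oplus r)) \to \lnot (s \to (u \oplus s))) = \lnot \text{False} = \text{True}
r \oplus \lnot \lnot (((\lnot (u \lor s) \leftrightarrow (u \leftrightarrow (r \leftrightarrow u))) \leftrightarrow (s \oplus r)) \to \lnot (s \to (u \oplus s))) = \text{False} \oplus \text{True} = \text{True}
u \to s = \text{True} \to \text{False} = \text{False}
(r \oplus \lnot \lnot (((\lnot (u \lor s) \leftrightarrow (u \leftrightarrow (r \leftrightarrow u))) \leftrightarrow (s \oplus r)) \to \lnot (s \to (u \oplus s)))) \lor (u \to s) = \text{True} \lor \text{False} = \text{True}
s \leftrightarrow ((r \oplus \lnot \lnot (((\lnot (u \lor s) \leftrightarrow (u \leftrightarrow (r \leftrightarrow u))) \leftrightarrow (s \oplus r)) \to \lnot (s \to (u \oplus s)))) \lor (u \to s)) = \text{False} \leftrightarrow \text{True} = \text{False}

\text{False}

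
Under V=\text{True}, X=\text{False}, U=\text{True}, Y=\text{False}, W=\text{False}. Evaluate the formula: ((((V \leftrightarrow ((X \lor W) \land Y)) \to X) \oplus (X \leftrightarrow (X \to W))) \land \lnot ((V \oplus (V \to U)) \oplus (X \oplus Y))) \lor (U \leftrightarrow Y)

X \lor W = \text{False} \lor \text{False} = \text{False}
(X \lor W) \land Y = \text{False} \land \text{False} = \text{False}
V \leftrightarrow ((X \lor W) \land Y) = \text{True} \leftrightarrow \text{False} = \text{False}
(V \leftrightarrow ((X \lor W) \land Y)) \to X = \text{False} \to \text{False} = \text{True}
X \to W = \text{False} \to \text{False} = \text{True}
X \leftrightarrow (X \to W) = \text{False} \leftrightarrow \text{True} = \text{False}
((V \leftrightarrow ((X \lor W) \land Y)) \to X) \oplus (X \leftrightarrow (X \to W)) = \text{True} \oplus \text{False} = \text{True}
V \to U = \text{True} \to \text{True} = \text{True}
V \oplus (V \to U) = \text{True} \oplus \text{True} = \text{False}
X \oplus Y = \text{False} \oplus \text{False} = \text{False}
(V \oplus (V \to U)) \oplus (X \oplus Y) = \text{False} \oplus \text{False} = \text{False}
\lnot ((V \oplus (V \to U)) \oplus (X \oplus Y)) = \lnot \text{False} = \text{True}
(((V \leftrightarrow ((X \lor W) \land Y)) \to X) \oplus (X \leftrightarrow (X \to W))) \land \lnot ((V \oplus (V \to U)) \oplus (X \oplus Y)) = \text{True} \land \text{True} = \text{True}
U \leftrightarrow Y = \text{True} \leftrightarrow \text{False} = \text{False}
((((V \leftrightarrow ((X \lor W) \land Y)) \to X) \oplus (X \leftrightarrow (X \to W))) \land \lnot ((V \oplus (V \to U)) \oplus (X \oplus Y))) \lor (U \leftrightarrow Y) = \text{True} \lor \text{False} = \text{True}

\text{True}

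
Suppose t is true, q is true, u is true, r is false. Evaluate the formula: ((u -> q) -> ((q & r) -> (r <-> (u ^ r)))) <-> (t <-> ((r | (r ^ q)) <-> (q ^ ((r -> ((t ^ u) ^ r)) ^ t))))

True

u -> q = True -> True = True
q & r = True & False = False
u ^ r = True ^ False = True
r <-> (u ^ r) = False <-> True = False
(q & r) -> (r <-> (u ^ r)) = False -> False = True
(u -> q) -> ((q & r) -> (r <-> (u ^ r))) = True -> True = True
r ^ q = False ^ True = True
r | (r ^ q) = False | True = True
t ^ u = True ^ True = False
(t ^ u) ^ r = False ^ False = False
r -> ((t ^ u) ^ r) = False -> False = True
(r -> ((t ^ u) ^ r)) ^ t = True ^ True = False
q ^ ((r -> ((t ^ u) ^ r)) ^ t) = True ^ False = True
(r | (r ^ q)) <-> (q ^ ((r -> ((t ^ u) ^ r)) ^ t)) = True <-> True = True
t <-> ((r | (r ^ q)) <-> (q ^ ((r -> ((t ^ u) ^ r)) ^ t))) = True <-> True = True
((u -> q) -> ((q & r) -> (r <-> (u ^ r)))) <-> (t <-> ((r | (r ^ q)) <-> (q ^ ((r -> ((t ^ u) ^ r)) ^ t)))) = True <-> True = True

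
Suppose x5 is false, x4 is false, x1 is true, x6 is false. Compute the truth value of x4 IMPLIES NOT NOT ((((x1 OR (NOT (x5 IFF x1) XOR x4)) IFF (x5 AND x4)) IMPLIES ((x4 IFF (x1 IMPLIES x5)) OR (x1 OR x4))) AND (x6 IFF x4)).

x5 IFF x1 = F IFF T = F
NOT (x5 IFF x1) = NOT F = T
NOT (x5 IFF x1) XOR x4 = T XOR F = T
x1 OR (NOT (x5 IFF x1) XOR x4) = T OR T = T
x5 AND x4 = F AND F = F
(x1 OR (NOT (x5 IFF x1) XOR x4)) IFF (x5 AND x4) = T IFF F = F
x1 IMPLIES x5 = T IMPLIES F = F
x4 IFF (x1 IMPLIES x5) = F IFF F = T
x1 OR x4 = T OR F = T
(x4 IFF (x1 IMPLIES x5)) OR (x1 OR x4) = T OR T = T
((x1 OR (NOT (x5 IFF x1) XOR x4)) IFF (x5 AND x4)) IMPLIES ((x4 IFF (x1 IMPLIES x5)) OR (x1 OR x4)) = F IMPLIES T = T
x6 IFF x4 = F IFF F = T
(((x1 OR (NOT (x5 IFF x1) XOR x4)) IFF (x5 AND x4)) IMPLIES ((x4 IFF (x1 IMPLIES x5)) OR (x1 OR x4))) AND (x6 IFF x4) = T AND T = T
NOT ((((x1 OR (NOT (x5 IFF x1) XOR x4)) IFF (x5 AND x4)) IMPLIES ((x4 IFF (x1 IMPLIES x5)) OR (x1 OR x4))) AND (x6 IFF x4)) = NOT T = F
NOT NOT ((((x1 OR (NOT (x5 IFF x1) XOR x4)) IFF (x5 AND x4)) IMPLIES ((x4 IFF (x1 IMPLIES x5)) OR (x1 OR x4))) AND (x6 IFF x4)) = NOT F = T
x4 IMPLIES NOT NOT ((((x1 OR (NOT (x5 IFF x1) XOR x4)) IFF (x5 AND x4)) IMPLIES ((x4 IFF (x1 IMPLIES x5)) OR (x1 OR x4))) AND (x6 IFF x4)) = F IMPLIES T = T

T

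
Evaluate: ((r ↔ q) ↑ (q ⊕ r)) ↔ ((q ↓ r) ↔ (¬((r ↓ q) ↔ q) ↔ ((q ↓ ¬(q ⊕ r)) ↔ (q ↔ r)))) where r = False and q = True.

r ↔ q = False ↔ True = False
q ⊕ r = True ⊕ False = True
(r ↔ q) ↑ (q ⊕ r) = False ↑ True = True
q ↓ r = True ↓ False = False
r ↓ q = False ↓ True = False
(r ↓ q) ↔ q = False ↔ True = False
¬((r ↓ q) ↔ q) = ¬False = True
q ⊕ r = True ⊕ False = True
¬(q ⊕ r) = ¬True = False
q ↓ ¬(q ⊕ r) = True ↓ False = False
q ↔ r = True ↔ False = False
(q ↓ ¬(q ⊕ r)) ↔ (q ↔ r) = False ↔ False = True
¬((r ↓ q) ↔ q) ↔ ((q ↓ ¬(q ⊕ r)) ↔ (q ↔ r)) = True ↔ True = True
(q ↓ r) ↔ (¬((r ↓ q) ↔ q) ↔ ((q ↓ ¬(q ⊕ r)) ↔ (q ↔ r))) = False ↔ True = False
((r ↔ q) ↑ (q ⊕ r)) ↔ ((q ↓ r) ↔ (¬((r ↓ q) ↔ q) ↔ ((q ↓ ¬(q ⊕ r)) ↔ (q ↔ r)))) = True ↔ False = False

False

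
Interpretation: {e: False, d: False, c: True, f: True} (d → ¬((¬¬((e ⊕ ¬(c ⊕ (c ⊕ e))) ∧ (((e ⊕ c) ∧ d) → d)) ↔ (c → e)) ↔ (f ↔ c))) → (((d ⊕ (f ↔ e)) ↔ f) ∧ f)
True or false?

False

c ⊕ e = True ⊕ False = True
c ⊕ (c ⊕ e) = True ⊕ True = False
¬(c ⊕ (c ⊕ e)) = ¬False = True
e ⊕ ¬(c ⊕ (c ⊕ e)) = False ⊕ True = True
e ⊕ c = False ⊕ True = True
(e ⊕ c) ∧ d = True ∧ False = False
((e ⊕ c) ∧ d) → d = False → False = True
(e ⊕ ¬(c ⊕ (c ⊕ e))) ∧ (((e ⊕ c) ∧ d) → d) = True ∧ True = True
¬((e ⊕ ¬(c ⊕ (c ⊕ e))) ∧ (((e ⊕ c) ∧ d) → d)) = ¬True = False
¬¬((e ⊕ ¬(c ⊕ (c ⊕ e))) ∧ (((e ⊕ c) ∧ d) → d)) = ¬False = True
c → e = True → False = False
¬¬((e ⊕ ¬(c ⊕ (c ⊕ e))) ∧ (((e ⊕ c) ∧ d) → d)) ↔ (c → e) = True ↔ False = False
f ↔ c = True ↔ True = True
(¬¬((e ⊕ ¬(c ⊕ (c ⊕ e))) ∧ (((e ⊕ c) ∧ d) → d)) ↔ (c → e)) ↔ (f ↔ c) = False ↔ True = False
¬((¬¬((e ⊕ ¬(c ⊕ (c ⊕ e))) ∧ (((e ⊕ c) ∧ d) → d)) ↔ (c → e)) ↔ (f ↔ c)) = ¬False = True
d → ¬((¬¬((e ⊕ ¬(c ⊕ (c ⊕ e))) ∧ (((e ⊕ c) ∧ d) → d)) ↔ (c → e)) ↔ (f ↔ c)) = False → True = True
f ↔ e = True ↔ False = False
d ⊕ (f ↔ e) = False ⊕ False = False
(d ⊕ (f ↔ e)) ↔ f = False ↔ True = False
((d ⊕ (f ↔ e)) ↔ f) ∧ f = False ∧ True = False
(d → ¬((¬¬((e ⊕ ¬(c ⊕ (c ⊕ e))) ∧ (((e ⊕ c) ∧ d) → d)) ↔ (c → e)) ↔ (f ↔ c))) → (((d ⊕ (f ↔ e)) ↔ f) ∧ f) = True → False = False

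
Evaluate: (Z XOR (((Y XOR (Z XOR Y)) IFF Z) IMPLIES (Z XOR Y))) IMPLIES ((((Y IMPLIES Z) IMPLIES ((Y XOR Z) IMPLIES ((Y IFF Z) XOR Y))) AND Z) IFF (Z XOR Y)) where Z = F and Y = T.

Substituting Z=F, Y=T:
Z XOR Y = F XOR T = T
Y XOR (Z XOR Y) = T XOR T = F
(Y XOR (Z XOR Y)) IFF Z = F IFF F = T
Z XOR Y = F XOR T = T
((Y XOR (Z XOR Y)) IFF Z) IMPLIES (Z XOR Y) = T IMPLIES T = T
Z XOR (((Y XOR (Z XOR Y)) IFF Z) IMPLIES (Z XOR Y)) = F XOR T = T
Y IMPLIES Z = T IMPLIES F = F
Y XOR Z = T XOR F = T
Y IFF Z = T IFF F = F
(Y IFF Z) XOR Y = F XOR T = T
(Y XOR Z) IMPLIES ((Y IFF Z) XOR Y) = T IMPLIES T = T
(Y IMPLIES Z) IMPLIES ((Y XOR Z) IMPLIES ((Y IFF Z) XOR Y)) = F IMPLIES T = T
((Y IMPLIES Z) IMPLIES ((Y XOR Z) IMPLIES ((Y IFF Z) XOR Y))) AND Z = T AND F = F
Z XOR Y = F XOR T = T
(((Y IMPLIES Z) IMPLIES ((Y XOR Z) IMPLIES ((Y IFF Z) XOR Y))) AND Z) IFF (Z XOR Y) = F IFF T = F
(Z XOR (((Y XOR (Z XOR Y)) IFF Z) IMPLIES (Z XOR Y))) IMPLIES ((((Y IMPLIES Z) IMPLIES ((Y XOR Z) IMPLIES ((Y IFF Z) XOR Y))) AND Z) IFF (Z XOR Y)) = T IMPLIES F = F

F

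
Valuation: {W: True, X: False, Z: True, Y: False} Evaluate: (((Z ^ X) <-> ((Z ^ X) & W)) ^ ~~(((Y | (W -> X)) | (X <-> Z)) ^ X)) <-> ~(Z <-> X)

Z ^ X = True ^ False = True
Z ^ X = True ^ False = True
(Z ^ X) & W = True & True = True
(Z ^ X) <-> ((Z ^ X) & W) = True <-> True = True
W -> X = True -> False = False
Y | (W -> X) = False | False = False
X <-> Z = False <-> True = False
(Y | (W -> X)) | (X <-> Z) = False | False = False
((Y | (W -> X)) | (X <-> Z)) ^ X = False ^ False = False
~(((Y | (W -> X)) | (X <-> Z)) ^ X) = ~False = True
~~(((Y | (W -> X)) | (X <-> Z)) ^ X) = ~True = False
((Z ^ X) <-> ((Z ^ X) & W)) ^ ~~(((Y | (W -> X)) | (X <-> Z)) ^ X) = True ^ False = True
Z <-> X = True <-> False = False
~(Z <-> X) = ~False = True
(((Z ^ X) <-> ((Z ^ X) & W)) ^ ~~(((Y | (W -> X)) | (X <-> Z)) ^ X)) <-> ~(Z <-> X) = True <-> True = True

True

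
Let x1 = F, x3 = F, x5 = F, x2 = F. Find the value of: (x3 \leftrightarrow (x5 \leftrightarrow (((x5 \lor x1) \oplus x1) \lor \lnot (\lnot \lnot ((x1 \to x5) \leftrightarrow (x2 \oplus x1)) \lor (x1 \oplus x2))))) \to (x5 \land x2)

F

x5 \lor x1 = F \lor F = F
(x5 \lor x1) \oplus x1 = F \oplus F = F
x1 \to x5 = F \to F = T
x2 \oplus x1 = F \oplus F = F
(x1 \to x5) \leftrightarrow (x2 \oplus x1) = T \leftrightarrow F = F
\lnot ((x1 \to x5) \leftrightarrow (x2 \oplus x1)) = \lnot F = T
\lnot \lnot ((x1 \to x5) \leftrightarrow (x2 \oplus x1)) = \lnot T = F
x1 \oplus x2 = F \oplus F = F
\lnot \lnot ((x1 \to x5) \leftrightarrow (x2 \oplus x1)) \lor (x1 \oplus x2) = F \lor F = F
\lnot (\lnot \lnot ((x1 \to x5) \leftrightarrow (x2 \oplus x1)) \lor (x1 \oplus x2)) = \lnot F = T
((x5 \lor x1) \oplus x1) \lor \lnot (\lnot \lnot ((x1 \to x5) \leftrightarrow (x2 \oplus x1)) \lor (x1 \oplus x2)) = F \lor T = T
x5 \leftrightarrow (((x5 \lor x1) \oplus x1) \lor \lnot (\lnot \lnot ((x1 \to x5) \leftrightarrow (x2 \oplus x1)) \lor (x1 \oplus x2))) = F \leftrightarrow T = F
x3 \leftrightarrow (x5 \leftrightarrow (((x5 \lor x1) \oplus x1) \lor \lnot (\lnot \lnot ((x1 \to x5) \leftrightarrow (x2 \oplus x1)) \lor (x1 \oplus x2)))) = F \leftrightarrow F = T
x5 \land x2 = F \land F = F
(x3 \leftrightarrow (x5 \leftrightarrow (((x5 \lor x1) \oplus x1) \lor \lnot (\lnot \lnot ((x1 \to x5) \leftrightarrow (x2 \oplus x1)) \lor (x1 \oplus x2))))) \to (x5 \land x2) = T \to F = F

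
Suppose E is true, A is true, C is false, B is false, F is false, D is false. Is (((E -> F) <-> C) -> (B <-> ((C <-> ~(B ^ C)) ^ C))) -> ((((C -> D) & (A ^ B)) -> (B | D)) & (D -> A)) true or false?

Substituting E=True, A=True, C=False, B=False, F=False, D=False:
E -> F = True -> False = False
(E -> F) <-> C = False <-> False = True
B ^ C = False ^ False = False
~(B ^ C) = ~False = True
C <-> ~(B ^ C) = False <-> True = False
(C <-> ~(B ^ C)) ^ C = False ^ False = False
B <-> ((C <-> ~(B ^ C)) ^ C) = False <-> False = True
((E -> F) <-> C) -> (B <-> ((C <-> ~(B ^ C)) ^ C)) = True -> True = True
C -> D = False -> False = True
A ^ B = True ^ False = True
(C -> D) & (A ^ B) = True & True = True
B | D = False | False = False
((C -> D) & (A ^ B)) -> (B | D) = True -> False = False
D -> A = False -> True = True
(((C -> D) & (A ^ B)) -> (B | D)) & (D -> A) = False & True = False
(((E -> F) <-> C) -> (B <-> ((C <-> ~(B ^ C)) ^ C))) -> ((((C -> D) & (A ^ B)) -> (B | D)) & (D -> A)) = True -> False = False

False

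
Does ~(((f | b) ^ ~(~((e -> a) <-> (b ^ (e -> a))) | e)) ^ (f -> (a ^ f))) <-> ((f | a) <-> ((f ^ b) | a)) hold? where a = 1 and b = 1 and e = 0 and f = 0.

1

Substituting a=1, b=1, e=0, f=0:
f | b = 0 | 1 = 1
e -> a = 0 -> 1 = 1
e -> a = 0 -> 1 = 1
b ^ (e -> a) = 1 ^ 1 = 0
(e -> a) <-> (b ^ (e -> a)) = 1 <-> 0 = 0
~((e -> a) <-> (b ^ (e -> a))) = ~0 = 1
~((e -> a) <-> (b ^ (e -> a))) | e = 1 | 0 = 1
~(~((e -> a) <-> (b ^ (e -> a))) | e) = ~1 = 0
(f | b) ^ ~(~((e -> a) <-> (b ^ (e -> a))) | e) = 1 ^ 0 = 1
a ^ f = 1 ^ 0 = 1
f -> (a ^ f) = 0 -> 1 = 1
((f | b) ^ ~(~((e -> a) <-> (b ^ (e -> a))) | e)) ^ (f -> (a ^ f)) = 1 ^ 1 = 0
~(((f | b) ^ ~(~((e -> a) <-> (b ^ (e -> a))) | e)) ^ (f -> (a ^ f))) = ~0 = 1
f | a = 0 | 1 = 1
f ^ b = 0 ^ 1 = 1
(f ^ b) | a = 1 | 1 = 1
(f | a) <-> ((f ^ b) | a) = 1 <-> 1 = 1
~(((f | b) ^ ~(~((e -> a) <-> (b ^ (e -> a))) | e)) ^ (f -> (a ^ f))) <-> ((f | a) <-> ((f ^ b) | a)) = 1 <-> 1 = 1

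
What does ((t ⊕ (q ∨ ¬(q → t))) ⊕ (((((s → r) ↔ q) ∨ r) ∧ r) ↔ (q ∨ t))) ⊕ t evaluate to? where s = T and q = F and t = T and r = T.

T

Substituting s=T, q=F, t=T, r=T:
q → t = F → T = T
¬(q → t) = ¬T = F
q ∨ ¬(q → t) = F ∨ F = F
t ⊕ (q ∨ ¬(q → t)) = T ⊕ F = T
s → r = T → T = T
(s → r) ↔ q = T ↔ F = F
((s → r) ↔ q) ∨ r = F ∨ T = T
(((s → r) ↔ q) ∨ r) ∧ r = T ∧ T = T
q ∨ t = F ∨ T = T
((((s → r) ↔ q) ∨ r) ∧ r) ↔ (q ∨ t) = T ↔ T = T
(t ⊕ (q ∨ ¬(q → t))) ⊕ (((((s → r) ↔ q) ∨ r) ∧ r) ↔ (q ∨ t)) = T ⊕ T = F
((t ⊕ (q ∨ ¬(q → t))) ⊕ (((((s → r) ↔ q) ∨ r) ∧ r) ↔ (q ∨ t))) ⊕ t = F ⊕ T = T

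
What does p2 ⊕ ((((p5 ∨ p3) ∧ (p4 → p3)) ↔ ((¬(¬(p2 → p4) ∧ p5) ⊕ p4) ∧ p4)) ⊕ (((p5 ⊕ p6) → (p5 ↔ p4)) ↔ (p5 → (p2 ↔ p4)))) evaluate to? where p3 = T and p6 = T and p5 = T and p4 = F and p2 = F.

p5 ∨ p3 = T ∨ T = T
p4 → p3 = F → T = T
(p5 ∨ p3) ∧ (p4 → p3) = T ∧ T = T
p2 → p4 = F → F = T
¬(p2 → p4) = ¬T = F
¬(p2 → p4) ∧ p5 = F ∧ T = F
¬(¬(p2 → p4) ∧ p5) = ¬F = T
¬(¬(p2 → p4) ∧ p5) ⊕ p4 = T ⊕ F = T
(¬(¬(p2 → p4) ∧ p5) ⊕ p4) ∧ p4 = T ∧ F = F
((p5 ∨ p3) ∧ (p4 → p3)) ↔ ((¬(¬(p2 → p4) ∧ p5) ⊕ p4) ∧ p4) = T ↔ F = F
p5 ⊕ p6 = T ⊕ T = F
p5 ↔ p4 = T ↔ F = F
(p5 ⊕ p6) → (p5 ↔ p4) = F → F = T
p2 ↔ p4 = F ↔ F = T
p5 → (p2 ↔ p4) = T → T = T
((p5 ⊕ p6) → (p5 ↔ p4)) ↔ (p5 → (p2 ↔ p4)) = T ↔ T = T
(((p5 ∨ p3) ∧ (p4 → p3)) ↔ ((¬(¬(p2 → p4) ∧ p5) ⊕ p4) ∧ p4)) ⊕ (((p5 ⊕ p6) → (p5 ↔ p4)) ↔ (p5 → (p2 ↔ p4))) = F ⊕ T = T
p2 ⊕ ((((p5 ∨ p3) ∧ (p4 → p3)) ↔ ((¬(¬(p2 → p4) ∧ p5) ⊕ p4) ∧ p4)) ⊕ (((p5 ⊕ p6) → (p5 ↔ p4)) ↔ (p5 → (p2 ↔ p4)))) = F ⊕ T = T

T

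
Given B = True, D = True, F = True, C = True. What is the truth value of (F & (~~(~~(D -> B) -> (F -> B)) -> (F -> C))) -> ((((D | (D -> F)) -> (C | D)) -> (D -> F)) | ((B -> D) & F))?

True

D -> B = True -> True = True
~(D -> B) = ~True = False
~~(D -> B) = ~False = True
F -> B = True -> True = True
~~(D -> B) -> (F -> B) = True -> True = True
~(~~(D -> B) -> (F -> B)) = ~True = False
~~(~~(D -> B) -> (F -> B)) = ~False = True
F -> C = True -> True = True
~~(~~(D -> B) -> (F -> B)) -> (F -> C) = True -> True = True
F & (~~(~~(D -> B) -> (F -> B)) -> (F -> C)) = True & True = True
D -> F = True -> True = True
D | (D -> F) = True | True = True
C | D = True | True = True
(D | (D -> F)) -> (C | D) = True -> True = True
D -> F = True -> True = True
((D | (D -> F)) -> (C | D)) -> (D -> F) = True -> True = True
B -> D = True -> True = True
(B -> D) & F = True & True = True
(((D | (D -> F)) -> (C | D)) -> (D -> F)) | ((B -> D) & F) = True | True = True
(F & (~~(~~(D -> B) -> (F -> B)) -> (F -> C))) -> ((((D | (D -> F)) -> (C | D)) -> (D -> F)) | ((B -> D) & F)) = True -> True = True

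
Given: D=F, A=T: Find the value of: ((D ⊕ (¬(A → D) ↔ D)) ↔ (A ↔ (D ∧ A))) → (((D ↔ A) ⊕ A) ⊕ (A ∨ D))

A → D = T → F = F
¬(A → D) = ¬F = T
¬(A → D) ↔ D = T ↔ F = F
D ⊕ (¬(A → D) ↔ D) = F ⊕ F = F
D ∧ A = F ∧ T = F
A ↔ (D ∧ A) = T ↔ F = F
(D ⊕ (¬(A → D) ↔ D)) ↔ (A ↔ (D ∧ A)) = F ↔ F = T
D ↔ A = F ↔ T = F
(D ↔ A) ⊕ A = F ⊕ T = T
A ∨ D = T ∨ F = T
((D ↔ A) ⊕ A) ⊕ (A ∨ D) = T ⊕ T = F
((D ⊕ (¬(A → D) ↔ D)) ↔ (A ↔ (D ∧ A))) → (((D ↔ A) ⊕ A) ⊕ (A ∨ D)) = T → F = F

F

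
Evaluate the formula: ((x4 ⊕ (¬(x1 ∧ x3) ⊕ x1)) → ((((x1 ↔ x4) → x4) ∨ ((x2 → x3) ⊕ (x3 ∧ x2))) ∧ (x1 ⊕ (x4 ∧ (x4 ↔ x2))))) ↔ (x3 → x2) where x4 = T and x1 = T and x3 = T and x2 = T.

T

x1 ∧ x3 = T ∧ T = T
¬(x1 ∧ x3) = ¬T = F
¬(x1 ∧ x3) ⊕ x1 = F ⊕ T = T
x4 ⊕ (¬(x1 ∧ x3) ⊕ x1) = T ⊕ T = F
x1 ↔ x4 = T ↔ T = T
(x1 ↔ x4) → x4 = T → T = T
x2 → x3 = T → T = T
x3 ∧ x2 = T ∧ T = T
(x2 → x3) ⊕ (x3 ∧ x2) = T ⊕ T = F
((x1 ↔ x4) → x4) ∨ ((x2 → x3) ⊕ (x3 ∧ x2)) = T ∨ F = T
x4 ↔ x2 = T ↔ T = T
x4 ∧ (x4 ↔ x2) = T ∧ T = T
x1 ⊕ (x4 ∧ (x4 ↔ x2)) = T ⊕ T = F
(((x1 ↔ x4) → x4) ∨ ((x2 → x3) ⊕ (x3 ∧ x2))) ∧ (x1 ⊕ (x4 ∧ (x4 ↔ x2))) = T ∧ F = F
(x4 ⊕ (¬(x1 ∧ x3) ⊕ x1)) → ((((x1 ↔ x4) → x4) ∨ ((x2 → x3) ⊕ (x3 ∧ x2))) ∧ (x1 ⊕ (x4 ∧ (x4 ↔ x2)))) = F → F = T
x3 → x2 = T → T = T
((x4 ⊕ (¬(x1 ∧ x3) ⊕ x1)) → ((((x1 ↔ x4) → x4) ∨ ((x2 → x3) ⊕ (x3 ∧ x2))) ∧ (x1 ⊕ (x4 ∧ (x4 ↔ x2))))) ↔ (x3 → x2) = T ↔ T = T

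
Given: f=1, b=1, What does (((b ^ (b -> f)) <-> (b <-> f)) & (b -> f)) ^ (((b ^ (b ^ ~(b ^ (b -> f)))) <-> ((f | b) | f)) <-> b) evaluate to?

1

Substituting f=1, b=1:
b -> f = 1 -> 1 = 1
b ^ (b -> f) = 1 ^ 1 = 0
b <-> f = 1 <-> 1 = 1
(b ^ (b -> f)) <-> (b <-> f) = 0 <-> 1 = 0
b -> f = 1 -> 1 = 1
((b ^ (b -> f)) <-> (b <-> f)) & (b -> f) = 0 & 1 = 0
b -> f = 1 -> 1 = 1
b ^ (b -> f) = 1 ^ 1 = 0
~(b ^ (b -> f)) = ~0 = 1
b ^ ~(b ^ (b -> f)) = 1 ^ 1 = 0
b ^ (b ^ ~(b ^ (b -> f))) = 1 ^ 0 = 1
f | b = 1 | 1 = 1
(f | b) | f = 1 | 1 = 1
(b ^ (b ^ ~(b ^ (b -> f)))) <-> ((f | b) | f) = 1 <-> 1 = 1
((b ^ (b ^ ~(b ^ (b -> f)))) <-> ((f | b) | f)) <-> b = 1 <-> 1 = 1
(((b ^ (b -> f)) <-> (b <-> f)) & (b -> f)) ^ (((b ^ (b ^ ~(b ^ (b -> f)))) <-> ((f | b) | f)) <-> b) = 0 ^ 1 = 1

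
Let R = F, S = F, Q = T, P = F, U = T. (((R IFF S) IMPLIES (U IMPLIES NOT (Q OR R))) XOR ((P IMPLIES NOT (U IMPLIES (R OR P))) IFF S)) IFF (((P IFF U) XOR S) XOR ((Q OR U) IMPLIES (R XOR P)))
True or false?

T

R IFF S = F IFF F = T
Q OR R = T OR F = T
NOT (Q OR R) = NOT T = F
U IMPLIES NOT (Q OR R) = T IMPLIES F = F
(R IFF S) IMPLIES (U IMPLIES NOT (Q OR R)) = T IMPLIES F = F
R OR P = F OR F = F
U IMPLIES (R OR P) = T IMPLIES F = F
NOT (U IMPLIES (R OR P)) = NOT F = T
P IMPLIES NOT (U IMPLIES (R OR P)) = F IMPLIES T = T
(P IMPLIES NOT (U IMPLIES (R OR P))) IFF S = T IFF F = F
((R IFF S) IMPLIES (U IMPLIES NOT (Q OR R))) XOR ((P IMPLIES NOT (U IMPLIES (R OR P))) IFF S) = F XOR F = F
P IFF U = F IFF T = F
(P IFF U) XOR S = F XOR F = F
Q OR U = T OR T = T
R XOR P = F XOR F = F
(Q OR U) IMPLIES (R XOR P) = T IMPLIES F = F
((P IFF U) XOR S) XOR ((Q OR U) IMPLIES (R XOR P)) = F XOR F = F
(((R IFF S) IMPLIES (U IMPLIES NOT (Q OR R))) XOR ((P IMPLIES NOT (U IMPLIES (R OR P))) IFF S)) IFF (((P IFF U) XOR S) XOR ((Q OR U) IMPLIES (R XOR P))) = F IFF F = T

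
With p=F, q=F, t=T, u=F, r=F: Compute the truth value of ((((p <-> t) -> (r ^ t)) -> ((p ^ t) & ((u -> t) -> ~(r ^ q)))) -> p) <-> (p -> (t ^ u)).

F

p <-> t = F <-> T = F
r ^ t = F ^ T = T
(p <-> t) -> (r ^ t) = F -> T = T
p ^ t = F ^ T = T
u -> t = F -> T = T
r ^ q = F ^ F = F
~(r ^ q) = ~F = T
(u -> t) -> ~(r ^ q) = T -> T = T
(p ^ t) & ((u -> t) -> ~(r ^ q)) = T & T = T
((p <-> t) -> (r ^ t)) -> ((p ^ t) & ((u -> t) -> ~(r ^ q))) = T -> T = T
(((p <-> t) -> (r ^ t)) -> ((p ^ t) & ((u -> t) -> ~(r ^ q)))) -> p = T -> F = F
t ^ u = T ^ F = T
p -> (t ^ u) = F -> T = T
((((p <-> t) -> (r ^ t)) -> ((p ^ t) & ((u -> t) -> ~(r ^ q)))) -> p) <-> (p -> (t ^ u)) = F <-> T = F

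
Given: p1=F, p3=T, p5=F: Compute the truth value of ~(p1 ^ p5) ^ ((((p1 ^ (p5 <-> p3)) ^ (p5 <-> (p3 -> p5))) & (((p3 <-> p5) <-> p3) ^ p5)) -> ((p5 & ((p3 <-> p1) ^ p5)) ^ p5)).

Substituting p1=F, p3=T, p5=F:
p1 ^ p5 = F ^ F = F
~(p1 ^ p5) = ~F = T
p5 <-> p3 = F <-> T = F
p1 ^ (p5 <-> p3) = F ^ F = F
p3 -> p5 = T -> F = F
p5 <-> (p3 -> p5) = F <-> F = T
(p1 ^ (p5 <-> p3)) ^ (p5 <-> (p3 -> p5)) = F ^ T = T
p3 <-> p5 = T <-> F = F
(p3 <-> p5) <-> p3 = F <-> T = F
((p3 <-> p5) <-> p3) ^ p5 = F ^ F = F
((p1 ^ (p5 <-> p3)) ^ (p5 <-> (p3 -> p5))) & (((p3 <-> p5) <-> p3) ^ p5) = T & F = F
p3 <-> p1 = T <-> F = F
(p3 <-> p1) ^ p5 = F ^ F = F
p5 & ((p3 <-> p1) ^ p5) = F & F = F
(p5 & ((p3 <-> p1) ^ p5)) ^ p5 = F ^ F = F
(((p1 ^ (p5 <-> p3)) ^ (p5 <-> (p3 -> p5))) & (((p3 <-> p5) <-> p3) ^ p5)) -> ((p5 & ((p3 <-> p1) ^ p5)) ^ p5) = F -> F = T
~(p1 ^ p5) ^ ((((p1 ^ (p5 <-> p3)) ^ (p5 <-> (p3 -> p5))) & (((p3 <-> p5) <-> p3) ^ p5)) -> ((p5 & ((p3 <-> p1) ^ p5)) ^ p5)) = T ^ T = F

F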